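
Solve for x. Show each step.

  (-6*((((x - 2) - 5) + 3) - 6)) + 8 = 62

Step 1. [(-6*((((x - 2) - 5) + 3) - 6)) + 8 = 62] subtract 8: x sits inside (… + 8) ⇒ sub: -6*((((x - 2) - 5) + 3) - 6) = 54.
Step 2. [-6*((((x - 2) - 5) + 3) - 6) = 54] -6 out front; divide by -6. So div: (((x - 2) - 5) + 3) - 6 = -9.
Step 3. [(((x - 2) - 5) + 3) - 6 = -9] -6 is outermost — add 6 both sides. So sub: ((x - 2) - 5) + 3 = -3.
Step 4. [((x - 2) - 5) + 3 = -3] peel the +3: subtract 3 from each side. So sub: (x - 2) - 5 = -6.
Step 5. [(x - 2) - 5 = -6] add 5: x sits inside (… - 5), so sub: x - 2 = -1.
Step 6. [x - 2 = -1] the outer -2 inverts by adding 2 ⇒ sub: x = 1.

Answer: x ∈ {1}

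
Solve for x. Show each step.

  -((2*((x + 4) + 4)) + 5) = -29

Step 1. [-((2*((x + 4) + 4)) + 5) = -29] flip signs both sides. So neg: (2*((x + 4) + 4)) + 5 = 29.
Step 2. [(2*((x + 4) + 4)) + 5 = 29] the outer +5 inverts by subtracting 5 ⇒ sub: 2*((x + 4) + 4) = 24.
Step 3. [2*((x + 4) + 4) = 24] 2·(inner) — divide through by 2. So div: (x + 4) + 4 = 12.
Step 4. [(x + 4) + 4 = 12] subtract 4: x sits inside (… + 4) ⇒ sub: x + 4 = 8.
Step 5. [x + 4 = 8] peel the +4: subtract 4 from each side ⇒ sub: x = 4.

Answer: x ∈ {4}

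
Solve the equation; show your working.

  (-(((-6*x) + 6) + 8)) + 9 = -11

Step 1. [(-(((-6*x) + 6) + 8)) + 9 = -11] peel the +9: subtract 9 from each side. So sub: -(((-6*x) + 6) + 8) = -20.
Step 2. [-(((-6*x) + 6) + 8) = -20] flip signs both sides, so neg: ((-6*x) + 6) + 8 = 20.
Step 3. [((-6*x) + 6) + 8 = 20] +8 is outermost — subtract 8 both sides. So sub: (-6*x) + 6 = 12.
Step 4. [(-6*x) + 6 = 12] peel the +6: subtract 6 from each side ⇒ sub: -6*x = 6.
Step 5. [-6*x = 6] leading coefficient -6: divide by -6 ⇒ div: x = -1.

Answer: x ∈ {-1}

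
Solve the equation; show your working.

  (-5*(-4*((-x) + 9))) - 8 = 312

Step 1. [(-5*(-4*((-x) + 9))) - 8 = 312] 8 comes off first (add 8), so sub: -5*(-4*((-x) + 9)) = 320.
Step 2. [-5*(-4*((-x) + 9)) = 320] -5·(inner) — divide through by -5 ⇒ div: -4*((-x) + 9) = -64.
Step 3. [-4*((-x) + 9) = -64] LHS = -4·(…); ÷-4 both sides. So div: (-x) + 9 = 16.
Step 4. [(-x) + 9 = 16] subtract 9: x sits inside (… + 9). So sub: -x = 7.
Step 5. [-x = 7] leading − — multiply by −1. So neg: x = -7.

Answer: x ∈ {-7}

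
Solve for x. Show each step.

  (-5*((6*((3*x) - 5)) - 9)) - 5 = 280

Step 1. [(-5*((6*((3*x) - 5)) - 9)) - 5 = 280] -5 divides every term; factor it out. So factor: ((6*((3*x) - 5)) - 9) + 1 = -56.
Step 2. [((6*((3*x) - 5)) - 9) + 1 = -56] the outer +1 inverts by subtracting 1, so sub: (6*((3*x) - 5)) - 9 = -57.
Step 3. [(6*((3*x) - 5)) - 9 = -57] -9 is outermost — add 9 both sides, so sub: 6*((3*x) - 5) = -48.
Step 4. [6*((3*x) - 5) = -48] leading coefficient 6: divide by 6. So div: (3*x) - 5 = -8.
Step 5. [(3*x) - 5 = -8] add 5: x sits inside (… - 5). So sub: 3*x = -3.
Step 6. [3*x = -3] 3·(inner) — divide through by 3, so div: x = -1.

Answer: x ∈ {-1}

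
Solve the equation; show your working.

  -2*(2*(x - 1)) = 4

Step 1. [-2*(2*(x - 1)) = 4] -2 out front; divide by -2. So div: 2*(x - 1) = -2.
Step 2. [2*(x - 1) = -2] leading coefficient 2: divide by 2 ⇒ div: x - 1 = -1.
Step 3. [x - 1 = -1] the outer -1 inverts by adding 1 ⇒ sub: x = 0.

Answer: x ∈ {0}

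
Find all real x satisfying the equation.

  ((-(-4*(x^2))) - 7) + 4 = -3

Step 1. [((-(-4*(x^2))) - 7) + 4 = -3] +4 is outermost — subtract 4 both sides ⇒ sub: (-(-4*(x^2))) - 7 = -7.
Step 2. [(-(-4*(x^2))) - 7 = -7] add 7: x sits inside (… - 7). So sub: -(-4*(x^2)) = 0.
Step 3. [-(-4*(x^2)) = 0] LHS negated; negate both sides, so neg: -4*(x^2) = 0.
Step 4. [-4*(x^2) = 0] divide by the outer -4 ⇒ div: x^2 = 0.
Step 5. [x^2 = 0] LHS squared, RHS 0 ≥ 0: apply √ (±). So sqrt: x = 0.

Answer: x ∈ {0}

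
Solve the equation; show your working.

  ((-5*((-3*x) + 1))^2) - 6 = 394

Step 1. [((-5*((-3*x) + 1))^2) - 6 = 394] add 6: x sits inside (… - 6). So sub: (-5*((-3*x) + 1))^2 = 400.
Step 2. [(-5*((-3*x) + 1))^2 = 400] √ both sides: 400 ≥ 0 gives two branches ⇒ sqrt: -5*((-3*x) + 1) = 20 or -20.
Step 3. [-5*((-3*x) + 1) = 20 or -20] divide by the outer -5, so div: (-3*x) + 1 = -4 or 4.
Step 4. [(-3*x) + 1 = -4 or 4] peel the +1: subtract 1 from each side. So sub: -3*x = -5 or 3.
Step 5. [-3*x = -5 or 3] -3·(inner) — divide through by -3 ⇒ div: x = 5/3 or -1.

Answer: x ∈ {-1, 5/3}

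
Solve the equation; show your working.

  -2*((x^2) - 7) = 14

Step 1. [-2*((x^2) - 7) = 14] -2 out front; divide by -2. So div: (x^2) - 7 = -7.
Step 2. [(x^2) - 7 = -7] 7 comes off first (add 7), so sub: x^2 = 0.
Step 3. [x^2 = 0] LHS squared, RHS 0 ≥ 0: apply √ (±). So sqrt: x = 0.

Answer: x ∈ {0}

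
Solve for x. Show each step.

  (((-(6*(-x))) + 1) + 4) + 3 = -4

Step 1. [(((-(6*(-x))) + 1) + 4) + 3 = -4] peel the +3: subtract 3 from each side ⇒ sub: ((-(6*(-x))) + 1) + 4 = -7.
Step 2. [((-(6*(-x))) + 1) + 4 = -7] 4 comes off first (subtract 4) ⇒ sub: (-(6*(-x))) + 1 = -11.
Step 3. [(-(6*(-x))) + 1 = -11] subtract 1: x sits inside (… + 1), so sub: -(6*(-x)) = -12.
Step 4. [-(6*(-x)) = -12] LHS negated; negate both sides. So neg: 6*(-x) = 12.
Step 5. [6*(-x) = 12] divide by the outer 6, so div: -x = 2.
Step 6. [-x = 2] LHS negated; negate both sides, so neg: x = -2.

Answer: x ∈ {-2}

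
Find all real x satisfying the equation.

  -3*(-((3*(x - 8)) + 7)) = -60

Step 1. [-3*(-((3*(x - 8)) + 7)) = -60] divide by the outer -3, so div: -((3*(x - 8)) + 7) = 20.
Step 2. [-((3*(x - 8)) + 7) = 20] leading − — multiply by −1 ⇒ neg: (3*(x - 8)) + 7 = -20.
Step 3. [(3*(x - 8)) + 7 = -20] 7 comes off first (subtract 7). So sub: 3*(x - 8) = -27.
Step 4. [3*(x - 8) = -27] 3 out front; divide by 3 ⇒ div: x - 8 = -9.
Step 5. [x - 8 = -9] 8 comes off first (add 8) ⇒ sub: x = -1.

Answer: x ∈ {-1}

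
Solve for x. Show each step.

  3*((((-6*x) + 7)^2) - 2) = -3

Step 1. [3*((((-6*x) + 7)^2) - 2) = -3] 3·(inner) — divide through by 3, so div: (((-6*x) + 7)^2) - 2 = -1.
Step 2. [(((-6*x) + 7)^2) - 2 = -1] peel the -2: add 2 from each side, so sub: ((-6*x) + 7)^2 = 1.
Step 3. [((-6*x) + 7)^2 = 1] √ both sides: 1 ≥ 0 gives two branches, so sqrt: (-6*x) + 7 = 1 or -1.
Step 4. [(-6*x) + 7 = 1 or -1] 7 comes off first (subtract 7). So sub: -6*x = -6 or -8.
Step 5. [-6*x = -6 or -8] divide by the outer -6. So div: x = 1 or 4/3.

Answer: x ∈ {1, 4/3}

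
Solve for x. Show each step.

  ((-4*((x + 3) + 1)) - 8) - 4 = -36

Step 1. [((-4*((x + 3) + 1)) - 8) - 4 = -36] -4 is outermost — add 4 both sides. So sub: (-4*((x + 3) + 1)) - 8 = -32.
Step 2. [(-4*((x + 3) + 1)) - 8 = -32] common factor -4 (LHS and -32) — divide through. So factor: ((x + 3) + 1) + 2 = 8.
Step 3. [((x + 3) + 1) + 2 = 8] subtract 2: x sits inside (… + 2) ⇒ sub: (x + 3) + 1 = 6.
Step 4. [(x + 3) + 1 = 6] +1 is outermost — subtract 1 both sides. So sub: x + 3 = 5.
Step 5. [x + 3 = 5] +3 is outermost — subtract 3 both sides ⇒ sub: x = 2.

Answer: x ∈ {2}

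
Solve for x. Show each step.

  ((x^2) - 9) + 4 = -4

Step 1. [((x^2) - 9) + 4 = -4] 4 comes off first (subtract 4), so sub: (x^2) - 9 = -8.
Step 2. [(x^2) - 9 = -8] 9 comes off first (add 9) ⇒ sub: x^2 = 1.
Step 3. [x^2 = 1] √ both sides: 1 ≥ 0 gives two branches, so sqrt: x = 1 or -1.

Answer: x ∈ {-1, 1}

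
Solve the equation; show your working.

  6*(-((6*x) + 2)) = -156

Step 1. [6*(-((6*x) + 2)) = -156] 6 out front; divide by 6 ⇒ div: -((6*x) + 2) = -26.
Step 2. [-((6*x) + 2) = -26] leading − — multiply by −1, so neg: (6*x) + 2 = 26.
Step 3. [(6*x) + 2 = 26] peel the +2: subtract 2 from each side, so sub: 6*x = 24.
Step 4. [6*x = 24] 6 out front; divide by 6. So div: x = 4.

Answer: x ∈ {4}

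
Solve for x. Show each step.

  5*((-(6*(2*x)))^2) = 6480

Step 1. [5*((-(6*(2*x)))^2) = 6480] LHS = 5·(…); ÷5 both sides ⇒ div: (-(6*(2*x)))^2 = 1296.
Step 2. [(-(6*(2*x)))^2 = 1296] LHS squared, RHS 1296 ≥ 0: apply √ (±), so sqrt: -(6*(2*x)) = 36 or -36.
Step 3. [-(6*(2*x)) = 36 or -36] flip signs both sides. So neg: 6*(2*x) = -36 or 36.
Step 4. [6*(2*x) = -36 or 36] 6 out front; divide by 6, so div: 2*x = -6 or 6.
Step 5. [2*x = -6 or 6] 2·(inner) — divide through by 2, so div: x = -3 or 3.

Answer: x ∈ {-3, 3}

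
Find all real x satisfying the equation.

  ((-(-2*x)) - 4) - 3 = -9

Step 1. [((-(-2*x)) - 4) - 3 = -9] peel the -3: add 3 from each side ⇒ sub: (-(-2*x)) - 4 = -6.
Step 2. [(-(-2*x)) - 4 = -6] the outer -4 inverts by adding 4. So sub: -(-2*x) = -2.
Step 3. [-(-2*x) = -2] leading − — multiply by −1 ⇒ neg: -2*x = 2.
Step 4. [-2*x = 2] -2·(inner) — divide through by -2 ⇒ div: x = -1.

Answer: x ∈ {-1}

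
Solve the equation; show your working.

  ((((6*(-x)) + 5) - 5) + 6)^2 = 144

Step 1. [((((6*(-x)) + 5) - 5) + 6)^2 = 144] 144 ≥ 0, LHS is (·)² — take ±√ ⇒ sqrt: (((6*(-x)) + 5) - 5) + 6 = 12 or -12.
Step 2. [(((6*(-x)) + 5) - 5) + 6 = 12 or -12] +6 is outermost — subtract 6 both sides ⇒ sub: ((6*(-x)) + 5) - 5 = 6 or -18.
Step 3. [((6*(-x)) + 5) - 5 = 6 or -18] -5 is outermost — add 5 both sides, so sub: (6*(-x)) + 5 = 11 or -13.
Step 4. [(6*(-x)) + 5 = 11 or -13] subtract 5: x sits inside (… + 5), so sub: 6*(-x) = 6 or -18.
Step 5. [6*(-x) = 6 or -18] LHS = 6·(…); ÷6 both sides, so div: -x = 1 or -3.
Step 6. [-x = 1 or -3] flip signs both sides, so neg: x = -1 or 3.

Answer: x ∈ {-1, 3}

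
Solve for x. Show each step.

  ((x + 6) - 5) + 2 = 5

Step 1. [((x + 6) - 5) + 2 = 5] subtract 2: x sits inside (… + 2) ⇒ sub: (x + 6) - 5 = 3.
Step 2. [(x + 6) - 5 = 3] -5 is outermost — add 5 both sides, so sub: x + 6 = 8.
Step 3. [x + 6 = 8] subtract 6: x sits inside (… + 6), so sub: x = 2.

Answer: x ∈ {2}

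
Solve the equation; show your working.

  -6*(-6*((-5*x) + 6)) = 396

Step 1. [-6*(-6*((-5*x) + 6)) = 396] leading coefficient -6: divide by -6 ⇒ div: -6*((-5*x) + 6) = -66.
Step 2. [-6*((-5*x) + 6) = -66] LHS = -6·(…); ÷-6 both sides, so div: (-5*x) + 6 = 11.
Step 3. [(-5*x) + 6 = 11] the outer +6 inverts by subtracting 6. So sub: -5*x = 5.
Step 4. [-5*x = 5] -5·(inner) — divide through by -5 ⇒ div: x = -1.

Answer: x ∈ {-1}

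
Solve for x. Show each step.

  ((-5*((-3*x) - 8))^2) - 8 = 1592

Step 1. [((-5*((-3*x) - 8))^2) - 8 = 1592] peel the -8: add 8 from each side. So sub: (-5*((-3*x) - 8))^2 = 1600.
Step 2. [(-5*((-3*x) - 8))^2 = 1600] LHS squared, RHS 1600 ≥ 0: apply √ (±). So sqrt: -5*((-3*x) - 8) = 40 or -40.
Step 3. [-5*((-3*x) - 8) = 40 or -40] -5·(inner) — divide through by -5, so div: (-3*x) - 8 = -8 or 8.
Step 4. [(-3*x) - 8 = -8 or 8] add 8: x sits inside (… - 8), so sub: -3*x = 0 or 16.
Step 5. [-3*x = 0 or 16] divide by the outer -3, so div: x = 0 or -16/3.

Answer: x ∈ {-16/3, 0}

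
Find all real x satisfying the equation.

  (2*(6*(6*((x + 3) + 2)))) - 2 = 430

Step 1. [(2*(6*(6*((x + 3) + 2)))) - 2 = 430] the outer -2 inverts by adding 2. So sub: 2*(6*(6*((x + 3) + 2))) = 432.
Step 2. [2*(6*(6*((x + 3) + 2))) = 432] LHS = 2·(…); ÷2 both sides, so div: 6*(6*((x + 3) + 2)) = 216.
Step 3. [6*(6*((x + 3) + 2)) = 216] 6·(inner) — divide through by 6. So div: 6*((x + 3) + 2) = 36.
Step 4. [6*((x + 3) + 2) = 36] 6 out front; divide by 6. So div: (x + 3) + 2 = 6.
Step 5. [(x + 3) + 2 = 6] 2 comes off first (subtract 2). So sub: x + 3 = 4.
Step 6. [x + 3 = 4] 3 comes off first (subtract 3) ⇒ sub: x = 1.

Answer: x ∈ {1}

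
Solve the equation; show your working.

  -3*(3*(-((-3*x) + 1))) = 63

Step 1. [-3*(3*(-((-3*x) + 1))) = 63] -3·(inner) — divide through by -3 ⇒ div: 3*(-((-3*x) + 1)) = -21.
Step 2. [3*(-((-3*x) + 1)) = -21] leading coefficient 3: divide by 3 ⇒ div: -((-3*x) + 1) = -7.
Step 3. [-((-3*x) + 1) = -7] LHS negated; negate both sides ⇒ neg: (-3*x) + 1 = 7.
Step 4. [(-3*x) + 1 = 7] 1 comes off first (subtract 1). So sub: -3*x = 6.
Step 5. [-3*x = 6] divide by the outer -3. So div: x = -2.

Answer: x ∈ {-2}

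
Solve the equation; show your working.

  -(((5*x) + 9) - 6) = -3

Step 1. [-(((5*x) + 9) - 6) = -3] LHS negated; negate both sides. So neg: ((5*x) + 9) - 6 = 3.
Step 2. [((5*x) + 9) - 6 = 3] peel the -6: add 6 from each side, so sub: (5*x) + 9 = 9.
Step 3. [(5*x) + 9 = 9] 9 comes off first (subtract 9). So sub: 5*x = 0.
Step 4. [5*x = 0] 5·(inner) — divide through by 5, so div: x = 0.

Answer: x ∈ {0}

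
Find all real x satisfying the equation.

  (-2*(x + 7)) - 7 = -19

Step 1. [(-2*(x + 7)) - 7 = -19] peel the -7: add 7 from each side, so sub: -2*(x + 7) = -12.
Step 2. [-2*(x + 7) = -12] leading coefficient -2: divide by -2 ⇒ div: x + 7 = 6.
Step 3. [x + 7 = 6] peel the +7: subtract 7 from each side ⇒ sub: x = -1.

Answer: x ∈ {-1}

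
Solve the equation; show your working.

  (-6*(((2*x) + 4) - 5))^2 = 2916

Step 1. [(-6*(((2*x) + 4) - 5))^2 = 2916] 2916 ≥ 0, LHS is (·)² — take ±√ ⇒ sqrt: -6*(((2*x) + 4) - 5) = 54 or -54.
Step 2. [-6*(((2*x) + 4) - 5) = 54 or -54] -6·(inner) — divide through by -6 ⇒ div: ((2*x) + 4) - 5 = -9 or 9.
Step 3. [((2*x) + 4) - 5 = -9 or 9] add 5: x sits inside (… - 5), so sub: (2*x) + 4 = -4 or 14.
Step 4. [(2*x) + 4 = -4 or 14] subtract 4: x sits inside (… + 4), so sub: 2*x = -8 or 10.
Step 5. [2*x = -8 or 10] 2·(inner) — divide through by 2. So div: x = -4 or 5.

Answer: x ∈ {-4, 5}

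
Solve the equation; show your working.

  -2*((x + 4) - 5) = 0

Step 1. [-2*((x + 4) - 5) = 0] -2·(inner) — divide through by -2 ⇒ div: (x + 4) - 5 = 0.
Step 2. [(x + 4) - 5 = 0] add 5: x sits inside (… - 5) ⇒ sub: x + 4 = 5.
Step 3. [x + 4 = 5] the outer +4 inverts by subtracting 4. So sub: x = 1.

Answer: x ∈ {1}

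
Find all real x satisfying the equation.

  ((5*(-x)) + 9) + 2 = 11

Step 1. [((5*(-x)) + 9) + 2 = 11] 2 comes off first (subtract 2) ⇒ sub: (5*(-x)) + 9 = 9.
Step 2. [(5*(-x)) + 9 = 9] subtract 9: x sits inside (… + 9), so sub: 5*(-x) = 0.
Step 3. [5*(-x) = 0] 5·(inner) — divide through by 5. So div: -x = 0.
Step 4. [-x = 0] leading − — multiply by −1. So neg: x = 0.

Answer: x ∈ {0}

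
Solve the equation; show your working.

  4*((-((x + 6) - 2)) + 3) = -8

Step 1. [4*((-((x + 6) - 2)) + 3) = -8] LHS = 4·(…); ÷4 both sides ⇒ div: (-((x + 6) - 2)) + 3 = -2.
Step 2. [(-((x + 6) - 2)) + 3 = -2] peel the +3: subtract 3 from each side, so sub: -((x + 6) - 2) = -5.
Step 3. [-((x + 6) - 2) = -5] flip signs both sides ⇒ neg: (x + 6) - 2 = 5.
Step 4. [(x + 6) - 2 = 5] 2 comes off first (add 2). So sub: x + 6 = 7.
Step 5. [x + 6 = 7] peel the +6: subtract 6 from each side. So sub: x = 1.

Answer: x ∈ {1}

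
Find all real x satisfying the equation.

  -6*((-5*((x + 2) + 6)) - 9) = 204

Step 1. [-6*((-5*((x + 2) + 6)) - 9) = 204] -6 out front; divide by -6, so div: (-5*((x + 2) + 6)) - 9 = -34.
Step 2. [(-5*((x + 2) + 6)) - 9 = -34] add 9: x sits inside (… - 9). So sub: -5*((x + 2) + 6) = -25.
Step 3. [-5*((x + 2) + 6) = -25] leading coefficient -5: divide by -5 ⇒ div: (x + 2) + 6 = 5.
Step 4. [(x + 2) + 6 = 5] +6 is outermost — subtract 6 both sides, so sub: x + 2 = -1.
Step 5. [x + 2 = -1] +2 is outermost — subtract 2 both sides. So sub: x = -3.

Answer: x ∈ {-3}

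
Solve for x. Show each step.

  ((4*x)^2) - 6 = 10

Step 1. [((4*x)^2) - 6 = 10] -6 is outermost — add 6 both sides ⇒ sub: (4*x)^2 = 16.
Step 2. [(4*x)^2 = 16] 16 ≥ 0, LHS is (·)² — take ±√, so sqrt: 4*x = 4 or -4.
Step 3. [4*x = 4 or -4] 4·(inner) — divide through by 4, so div: x = 1 or -1.

Answer: x ∈ {-1, 1}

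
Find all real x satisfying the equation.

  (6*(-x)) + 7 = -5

Step 1. [(6*(-x)) + 7 = -5] peel the +7: subtract 7 from each side. So sub: 6*(-x) = -12.
Step 2. [6*(-x) = -12] 6 out front; divide by 6, so div: -x = -2.
Step 3. [-x = -2] flip signs both sides. So neg: x = 2.

Answer: x ∈ {2}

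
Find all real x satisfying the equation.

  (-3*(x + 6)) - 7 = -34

Step 1. [(-3*(x + 6)) - 7 = -34] 7 comes off first (add 7), so sub: -3*(x + 6) = -27.
Step 2. [-3*(x + 6) = -27] leading coefficient -3: divide by -3 ⇒ div: x + 6 = 9.
Step 3. [x + 6 = 9] the outer +6 inverts by subtracting 6, so sub: x = 3.

Answer: x ∈ {3}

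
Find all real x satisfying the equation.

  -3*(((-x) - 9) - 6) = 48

Step 1. [-3*(((-x) - 9) - 6) = 48] -3 out front; divide by -3 ⇒ div: ((-x) - 9) - 6 = -16.
Step 2. [((-x) - 9) - 6 = -16] -6 is outermost — add 6 both sides. So sub: (-x) - 9 = -10.
Step 3. [(-x) - 9 = -10] the outer -9 inverts by adding 9 ⇒ sub: -x = -1.
Step 4. [-x = -1] flip signs both sides ⇒ neg: x = 1.

Answer: x ∈ {1}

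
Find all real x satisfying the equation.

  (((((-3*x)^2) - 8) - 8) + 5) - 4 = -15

Step 1. [(((((-3*x)^2) - 8) - 8) + 5) - 4 = -15] the outer -4 inverts by adding 4, so sub: ((((-3*x)^2) - 8) - 8) + 5 = -11.
Step 2. [((((-3*x)^2) - 8) - 8) + 5 = -11] +5 is outermost — subtract 5 both sides. So sub: (((-3*x)^2) - 8) - 8 = -16.
Step 3. [(((-3*x)^2) - 8) - 8 = -16] the outer -8 inverts by adding 8. So sub: ((-3*x)^2) - 8 = -8.
Step 4. [((-3*x)^2) - 8 = -8] the outer -8 inverts by adding 8 ⇒ sub: (-3*x)^2 = 0.
Step 5. [(-3*x)^2 = 0] 0 ≥ 0, LHS is (·)² — take ±√ ⇒ sqrt: -3*x = 0.
Step 6. [-3*x = 0] divide by the outer -3. So div: x = 0.

Answer: x ∈ {0}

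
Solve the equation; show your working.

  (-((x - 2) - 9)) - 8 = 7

Step 1. [(-((x - 2) - 9)) - 8 = 7] the outer -8 inverts by adding 8 ⇒ sub: -((x - 2) - 9) = 15.
Step 2. [-((x - 2) - 9) = 15] flip signs both sides ⇒ neg: (x - 2) - 9 = -15.
Step 3. [(x - 2) - 9 = -15] peel the -9: add 9 from each side. So sub: x - 2 = -6.
Step 4. [x - 2 = -6] add 2: x sits inside (… - 2), so sub: x = -4.

Answer: x ∈ {-4}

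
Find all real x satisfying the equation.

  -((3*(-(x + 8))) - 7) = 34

Step 1. [-((3*(-(x + 8))) - 7) = 34] LHS negated; negate both sides. So neg: (3*(-(x + 8))) - 7 = -34.
Step 2. [(3*(-(x + 8))) - 7 = -34] the outer -7 inverts by adding 7 ⇒ sub: 3*(-(x + 8)) = -27.
Step 3. [3*(-(x + 8)) = -27] leading coefficient 3: divide by 3. So div: -(x + 8) = -9.
Step 4. [-(x + 8) = -9] LHS negated; negate both sides, so neg: x + 8 = 9.
Step 5. [x + 8 = 9] peel the +8: subtract 8 from each side, so sub: x = 1.

Answer: x ∈ {1}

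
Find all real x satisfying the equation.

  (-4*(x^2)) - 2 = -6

Step 1. [(-4*(x^2)) - 2 = -6] the outer -2 inverts by adding 2. So sub: -4*(x^2) = -4.
Step 2. [-4*(x^2) = -4] LHS = -4·(…); ÷-4 both sides, so div: x^2 = 1.
Step 3. [x^2 = 1] √ both sides: 1 ≥ 0 gives two branches. So sqrt: x = 1 or -1.

Answer: x ∈ {-1, 1}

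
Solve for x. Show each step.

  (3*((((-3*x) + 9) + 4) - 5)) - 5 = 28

Step 1. [(3*((((-3*x) + 9) + 4) - 5)) - 5 = 28] the outer -5 inverts by adding 5 ⇒ sub: 3*((((-3*x) + 9) + 4) - 5) = 33.
Step 2. [3*((((-3*x) + 9) + 4) - 5) = 33] 3·(inner) — divide through by 3. So div: (((-3*x) + 9) + 4) - 5 = 11.
Step 3. [(((-3*x) + 9) + 4) - 5 = 11] peel the -5: add 5 from each side ⇒ sub: ((-3*x) + 9) + 4 = 16.
Step 4. [((-3*x) + 9) + 4 = 16] the outer +4 inverts by subtracting 4 ⇒ sub: (-3*x) + 9 = 12.
Step 5. [(-3*x) + 9 = 12] common factor -3 (LHS and 12) — divide through ⇒ factor: x - 3 = -4.
Step 6. [x - 3 = -4] peel the -3: add 3 from each side, so sub: x = -1.

Answer: x ∈ {-1}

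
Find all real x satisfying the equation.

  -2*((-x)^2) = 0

Step 1. [-2*((-x)^2) = 0] LHS = -2·(…); ÷-2 both sides ⇒ div: (-x)^2 = 0.
Step 2. [(-x)^2 = 0] LHS squared, RHS 0 ≥ 0: apply √ (±) ⇒ sqrt: -x = 0.
Step 3. [-x = 0] leading − — multiply by −1 ⇒ neg: x = 0.

Answer: x ∈ {0}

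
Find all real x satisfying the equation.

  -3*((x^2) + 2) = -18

Step 1. [-3*((x^2) + 2) = -18] leading coefficient -3: divide by -3 ⇒ div: (x^2) + 2 = 6.
Step 2. [(x^2) + 2 = 6] the outer +2 inverts by subtracting 2, so sub: x^2 = 4.
Step 3. [x^2 = 4] √ both sides: 4 ≥ 0 gives two branches, so sqrt: x = 2 or -2.

Answer: x ∈ {-2, 2}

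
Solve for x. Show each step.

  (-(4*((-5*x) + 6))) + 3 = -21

Step 1. [(-(4*((-5*x) + 6))) + 3 = -21] 3 comes off first (subtract 3). So sub: -(4*((-5*x) + 6)) = -24.
Step 2. [-(4*((-5*x) + 6)) = -24] flip signs both sides. So neg: 4*((-5*x) + 6) = 24.
Step 3. [4*((-5*x) + 6) = 24] LHS = 4·(…); ÷4 both sides. So div: (-5*x) + 6 = 6.
Step 4. [(-5*x) + 6 = 6] subtract 6: x sits inside (… + 6). So sub: -5*x = 0.
Step 5. [-5*x = 0] leading coefficient -5: divide by -5, so div: x = 0.

Answer: x ∈ {0}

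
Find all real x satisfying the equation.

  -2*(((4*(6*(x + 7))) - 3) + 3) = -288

Step 1. [-2*(((4*(6*(x + 7))) - 3) + 3) = -288] -2 out front; divide by -2, so div: ((4*(6*(x + 7))) - 3) + 3 = 144.
Step 2. [((4*(6*(x + 7))) - 3) + 3 = 144] the outer +3 inverts by subtracting 3. So sub: (4*(6*(x + 7))) - 3 = 141.
Step 3. [(4*(6*(x + 7))) - 3 = 141] peel the -3: add 3 from each side. So sub: 4*(6*(x + 7)) = 144.
Step 4. [4*(6*(x + 7)) = 144] 4 out front; divide by 4. So div: 6*(x + 7) = 36.
Step 5. [6*(x + 7) = 36] leading coefficient 6: divide by 6 ⇒ div: x + 7 = 6.
Step 6. [x + 7 = 6] peel the +7: subtract 7 from each side. So sub: x = -1.

Answer: x ∈ {-1}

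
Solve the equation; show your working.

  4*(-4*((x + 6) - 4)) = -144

Step 1. [4*(-4*((x + 6) - 4)) = -144] leading coefficient 4: divide by 4 ⇒ div: -4*((x + 6) - 4) = -36.
Step 2. [-4*((x + 6) - 4) = -36] -4 out front; divide by -4 ⇒ div: (x + 6) - 4 = 9.
Step 3. [(x + 6) - 4 = 9] the outer -4 inverts by adding 4, so sub: x + 6 = 13.
Step 4. [x + 6 = 13] peel the +6: subtract 6 from each side. So sub: x = 7.

Answer: x ∈ {7}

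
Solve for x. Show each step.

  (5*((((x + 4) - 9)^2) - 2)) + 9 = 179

Step 1. [(5*((((x + 4) - 9)^2) - 2)) + 9 = 179] +9 is outermost — subtract 9 both sides, so sub: 5*((((x + 4) - 9)^2) - 2) = 170.
Step 2. [5*((((x + 4) - 9)^2) - 2) = 170] leading coefficient 5: divide by 5. So div: (((x + 4) - 9)^2) - 2 = 34.
Step 3. [(((x + 4) - 9)^2) - 2 = 34] the outer -2 inverts by adding 2, so sub: ((x + 4) - 9)^2 = 36.
Step 4. [((x + 4) - 9)^2 = 36] LHS squared, RHS 36 ≥ 0: apply √ (±) ⇒ sqrt: (x + 4) - 9 = 6 or -6.
Step 5. [(x + 4) - 9 = 6 or -6] the outer -9 inverts by adding 9, so sub: x + 4 = 15 or 3.
Step 6. [x + 4 = 15 or 3] 4 comes off first (subtract 4). So sub: x = 11 or -1.

Answer: x ∈ {-1, 11}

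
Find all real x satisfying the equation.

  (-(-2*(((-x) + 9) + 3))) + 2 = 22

Step 1. [(-(-2*(((-x) + 9) + 3))) + 2 = 22] +2 is outermost — subtract 2 both sides, so sub: -(-2*(((-x) + 9) + 3)) = 20.
Step 2. [-(-2*(((-x) + 9) + 3)) = 20] flip signs both sides, so neg: -2*(((-x) + 9) + 3) = -20.
Step 3. [-2*(((-x) + 9) + 3) = -20] LHS = -2·(…); ÷-2 both sides. So div: ((-x) + 9) + 3 = 10.
Step 4. [((-x) + 9) + 3 = 10] 3 comes off first (subtract 3), so sub: (-x) + 9 = 7.
Step 5. [(-x) + 9 = 7] 9 comes off first (subtract 9) ⇒ sub: -x = -2.
Step 6. [-x = -2] flip signs both sides ⇒ neg: x = 2.

Answer: x ∈ {2}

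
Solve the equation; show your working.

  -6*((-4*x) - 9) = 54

Step 1. [-6*((-4*x) - 9) = 54] -6·(inner) — divide through by -6 ⇒ div: (-4*x) - 9 = -9.
Step 2. [(-4*x) - 9 = -9] 9 comes off first (add 9). So sub: -4*x = 0.
Step 3. [-4*x = 0] -4 out front; divide by -4, so div: x = 0.

Answer: x ∈ {0}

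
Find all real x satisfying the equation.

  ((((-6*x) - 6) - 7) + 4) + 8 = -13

Step 1. [((((-6*x) - 6) - 7) + 4) + 8 = -13] subtract 8: x sits inside (… + 8), so sub: (((-6*x) - 6) - 7) + 4 = -21.
Step 2. [(((-6*x) - 6) - 7) + 4 = -21] +4 is outermost — subtract 4 both sides ⇒ sub: ((-6*x) - 6) - 7 = -25.
Step 3. [((-6*x) - 6) - 7 = -25] -7 is outermost — add 7 both sides ⇒ sub: (-6*x) - 6 = -18.
Step 4. [(-6*x) - 6 = -18] -6 divides every term; factor it out ⇒ factor: x + 1 = 3.
Step 5. [x + 1 = 3] peel the +1: subtract 1 from each side. So sub: x = 2.

Answer: x ∈ {2}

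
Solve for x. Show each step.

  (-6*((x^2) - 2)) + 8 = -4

Step 1. [(-6*((x^2) - 2)) + 8 = -4] subtract 8: x sits inside (… + 8). So sub: -6*((x^2) - 2) = -12.
Step 2. [-6*((x^2) - 2) = -12] LHS = -6·(…); ÷-6 both sides, so div: (x^2) - 2 = 2.
Step 3. [(x^2) - 2 = 2] 2 comes off first (add 2) ⇒ sub: x^2 = 4.
Step 4. [x^2 = 4] √ both sides: 4 ≥ 0 gives two branches, so sqrt: x = 2 or -2.

Answer: x ∈ {-2, 2}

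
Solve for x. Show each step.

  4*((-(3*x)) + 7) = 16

Step 1. [4*((-(3*x)) + 7) = 16] divide by the outer 4 ⇒ div: (-(3*x)) + 7 = 4.
Step 2. [(-(3*x)) + 7 = 4] +7 is outermost — subtract 7 both sides ⇒ sub: -(3*x) = -3.
Step 3. [-(3*x) = -3] flip signs both sides, so neg: 3*x = 3.
Step 4. [3*x = 3] leading coefficient 3: divide by 3. So div: x = 1.

Answer: x ∈ {1}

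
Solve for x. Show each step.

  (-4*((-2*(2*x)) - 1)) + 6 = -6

Step 1. [(-4*((-2*(2*x)) - 1)) + 6 = -6] +6 is outermost — subtract 6 both sides, so sub: -4*((-2*(2*x)) - 1) = -12.
Step 2. [-4*((-2*(2*x)) - 1) = -12] LHS = -4·(…); ÷-4 both sides, so div: (-2*(2*x)) - 1 = 3.
Step 3. [(-2*(2*x)) - 1 = 3] peel the -1: add 1 from each side. So sub: -2*(2*x) = 4.
Step 4. [-2*(2*x) = 4] divide by the outer -2. So div: 2*x = -2.
Step 5. [2*x = -2] LHS = 2·(…); ÷2 both sides ⇒ div: x = -1.

Answer: x ∈ {-1}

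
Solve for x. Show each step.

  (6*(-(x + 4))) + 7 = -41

Step 1. [(6*(-(x + 4))) + 7 = -41] subtract 7: x sits inside (… + 7). So sub: 6*(-(x + 4)) = -48.
Step 2. [6*(-(x + 4)) = -48] divide by the outer 6. So div: -(x + 4) = -8.
Step 3. [-(x + 4) = -8] LHS negated; negate both sides. So neg: x + 4 = 8.
Step 4. [x + 4 = 8] peel the +4: subtract 4 from each side. So sub: x = 4.

Answer: x ∈ {4}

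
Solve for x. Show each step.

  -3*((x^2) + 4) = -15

Step 1. [-3*((x^2) + 4) = -15] LHS = -3·(…); ÷-3 both sides ⇒ div: (x^2) + 4 = 5.
Step 2. [(x^2) + 4 = 5] the outer +4 inverts by subtracting 4, so sub: x^2 = 1.
Step 3. [x^2 = 1] √ both sides: 1 ≥ 0 gives two branches, so sqrt: x = 1 or -1.

Answer: x ∈ {-1, 1}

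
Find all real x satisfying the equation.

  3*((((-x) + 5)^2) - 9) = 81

Step 1. [3*((((-x) + 5)^2) - 9) = 81] LHS = 3·(…); ÷3 both sides ⇒ div: (((-x) + 5)^2) - 9 = 27.
Step 2. [(((-x) + 5)^2) - 9 = 27] add 9: x sits inside (… - 9), so sub: ((-x) + 5)^2 = 36.
Step 3. [((-x) + 5)^2 = 36] √ both sides: 36 ≥ 0 gives two branches, so sqrt: (-x) + 5 = 6 or -6.
Step 4. [(-x) + 5 = 6 or -6] 5 comes off first (subtract 5) ⇒ sub: -x = 1 or -11.
Step 5. [-x = 1 or -11] leading − — multiply by −1. So neg: x = -1 or 11.

Answer: x ∈ {-1, 11}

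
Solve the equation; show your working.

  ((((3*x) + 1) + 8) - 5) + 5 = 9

Step 1. [((((3*x) + 1) + 8) - 5) + 5 = 9] peel the +5: subtract 5 from each side, so sub: (((3*x) + 1) + 8) - 5 = 4.
Step 2. [(((3*x) + 1) + 8) - 5 = 4] -5 is outermost — add 5 both sides. So sub: ((3*x) + 1) + 8 = 9.
Step 3. [((3*x) + 1) + 8 = 9] subtract 8: x sits inside (… + 8). So sub: (3*x) + 1 = 1.
Step 4. [(3*x) + 1 = 1] +1 is outermost — subtract 1 both sides ⇒ sub: 3*x = 0.
Step 5. [3*x = 0] 3 out front; divide by 3, so div: x = 0.

Answer: x ∈ {0}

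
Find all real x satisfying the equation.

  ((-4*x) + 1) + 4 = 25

Step 1. [((-4*x) + 1) + 4 = 25] peel the +4: subtract 4 from each side, so sub: (-4*x) + 1 = 21.
Step 2. [(-4*x) + 1 = 21] subtract 1: x sits inside (… + 1) ⇒ sub: -4*x = 20.
Step 3. [-4*x = 20] -4 out front; divide by -4. So div: x = -5.

Answer: x ∈ {-5}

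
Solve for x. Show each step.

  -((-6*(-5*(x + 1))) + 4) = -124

Step 1. [-((-6*(-5*(x + 1))) + 4) = -124] LHS negated; negate both sides. So neg: (-6*(-5*(x + 1))) + 4 = 124.
Step 2. [(-6*(-5*(x + 1))) + 4 = 124] 4 comes off first (subtract 4). So sub: -6*(-5*(x + 1)) = 120.
Step 3. [-6*(-5*(x + 1)) = 120] -6·(inner) — divide through by -6. So div: -5*(x + 1) = -20.
Step 4. [-5*(x + 1) = -20] LHS = -5·(…); ÷-5 both sides ⇒ div: x + 1 = 4.
Step 5. [x + 1 = 4] subtract 1: x sits inside (… + 1). So sub: x = 3.

Answer: x ∈ {3}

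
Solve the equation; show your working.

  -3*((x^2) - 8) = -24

Step 1. [-3*((x^2) - 8) = -24] divide by the outer -3. So div: (x^2) - 8 = 8.
Step 2. [(x^2) - 8 = 8] -8 is outermost — add 8 both sides, so sub: x^2 = 16.
Step 3. [x^2 = 16] √ both sides: 16 ≥ 0 gives two branches ⇒ sqrt: x = 4 or -4.

Answer: x ∈ {-4, 4}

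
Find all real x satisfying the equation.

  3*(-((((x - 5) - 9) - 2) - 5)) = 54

Step 1. [3*(-((((x - 5) - 9) - 2) - 5)) = 54] leading coefficient 3: divide by 3 ⇒ div: -((((x - 5) - 9) - 2) - 5) = 18.
Step 2. [-((((x - 5) - 9) - 2) - 5) = 18] flip signs both sides. So neg: (((x - 5) - 9) - 2) - 5 = -18.
Step 3. [(((x - 5) - 9) - 2) - 5 = -18] peel the -5: add 5 from each side ⇒ sub: ((x - 5) - 9) - 2 = -13.
Step 4. [((x - 5) - 9) - 2 = -13] 2 comes off first (add 2), so sub: (x - 5) - 9 = -11.
Step 5. [(x - 5) - 9 = -11] peel the -9: add 9 from each side ⇒ sub: x - 5 = -2.
Step 6. [x - 5 = -2] 5 comes off first (add 5), so sub: x = 3.

Answer: x ∈ {3}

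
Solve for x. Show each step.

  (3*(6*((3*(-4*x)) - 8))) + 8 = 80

Step 1. [(3*(6*((3*(-4*x)) - 8))) + 8 = 80] the outer +8 inverts by subtracting 8 ⇒ sub: 3*(6*((3*(-4*x)) - 8)) = 72.
Step 2. [3*(6*((3*(-4*x)) - 8)) = 72] LHS = 3·(…); ÷3 both sides, so div: 6*((3*(-4*x)) - 8) = 24.
Step 3. [6*((3*(-4*x)) - 8) = 24] 6·(inner) — divide through by 6. So div: (3*(-4*x)) - 8 = 4.
Step 4. [(3*(-4*x)) - 8 = 4] -8 is outermost — add 8 both sides. So sub: 3*(-4*x) = 12.
Step 5. [3*(-4*x) = 12] 3 out front; divide by 3 ⇒ div: -4*x = 4.
Step 6. [-4*x = 4] divide by the outer -4. So div: x = -1.

Answer: x ∈ {-1}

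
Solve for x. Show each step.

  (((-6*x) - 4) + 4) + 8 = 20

Step 1. [(((-6*x) - 4) + 4) + 8 = 20] peel the +8: subtract 8 from each side, so sub: ((-6*x) - 4) + 4 = 12.
Step 2. [((-6*x) - 4) + 4 = 12] subtract 4: x sits inside (… + 4) ⇒ sub: (-6*x) - 4 = 8.
Step 3. [(-6*x) - 4 = 8] the outer -4 inverts by adding 4. So sub: -6*x = 12.
Step 4. [-6*x = 12] LHS = -6·(…); ÷-6 both sides ⇒ div: x = -2.

Answer: x ∈ {-2}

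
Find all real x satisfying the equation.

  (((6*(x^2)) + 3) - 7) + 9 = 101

Step 1. [(((6*(x^2)) + 3) - 7) + 9 = 101] 9 comes off first (subtract 9) ⇒ sub: ((6*(x^2)) + 3) - 7 = 92.
Step 2. [((6*(x^2)) + 3) - 7 = 92] peel the -7: add 7 from each side ⇒ sub: (6*(x^2)) + 3 = 99.
Step 3. [(6*(x^2)) + 3 = 99] 3 comes off first (subtract 3), so sub: 6*(x^2) = 96.
Step 4. [6*(x^2) = 96] 6 out front; divide by 6. So div: x^2 = 16.
Step 5. [x^2 = 16] √ both sides: 16 ≥ 0 gives two branches. So sqrt: x = 4 or -4.

Answer: x ∈ {-4, 4}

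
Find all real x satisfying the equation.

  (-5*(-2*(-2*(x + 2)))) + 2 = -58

Step 1. [(-5*(-2*(-2*(x + 2)))) + 2 = -58] 2 comes off first (subtract 2). So sub: -5*(-2*(-2*(x + 2))) = -60.
Step 2. [-5*(-2*(-2*(x + 2))) = -60] -5·(inner) — divide through by -5 ⇒ div: -2*(-2*(x + 2)) = 12.
Step 3. [-2*(-2*(x + 2)) = 12] divide by the outer -2. So div: -2*(x + 2) = -6.
Step 4. [-2*(x + 2) = -6] -2 out front; divide by -2. So div: x + 2 = 3.
Step 5. [x + 2 = 3] the outer +2 inverts by subtracting 2 ⇒ sub: x = 1.

Answer: x ∈ {1}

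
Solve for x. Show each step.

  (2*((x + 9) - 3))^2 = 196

Step 1. [(2*((x + 9) - 3))^2 = 196] 196 ≥ 0, LHS is (·)² — take ±√ ⇒ sqrt: 2*((x + 9) - 3) = 14 or -14.
Step 2. [2*((x + 9) - 3) = 14 or -14] leading coefficient 2: divide by 2 ⇒ div: (x + 9) - 3 = 7 or -7.
Step 3. [(x + 9) - 3 = 7 or -7] the outer -3 inverts by adding 3. So sub: x + 9 = 10 or -4.
Step 4. [x + 9 = 10 or -4] subtract 9: x sits inside (… + 9). So sub: x = 1 or -13.

Answer: x ∈ {-13, 1}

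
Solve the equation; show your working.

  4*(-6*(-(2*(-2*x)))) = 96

Step 1. [4*(-6*(-(2*(-2*x)))) = 96] 4 out front; divide by 4 ⇒ div: -6*(-(2*(-2*x))) = 24.
Step 2. [-6*(-(2*(-2*x))) = 24] -6·(inner) — divide through by -6, so div: -(2*(-2*x)) = -4.
Step 3. [-(2*(-2*x)) = -4] leading − — multiply by −1 ⇒ neg: 2*(-2*x) = 4.
Step 4. [2*(-2*x) = 4] 2·(inner) — divide through by 2, so div: -2*x = 2.
Step 5. [-2*x = 2] -2·(inner) — divide through by -2. So div: x = -1.

Answer: x ∈ {-1}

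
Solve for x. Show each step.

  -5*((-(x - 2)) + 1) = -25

Step 1. [-5*((-(x - 2)) + 1) = -25] leading coefficient -5: divide by -5, so div: (-(x - 2)) + 1 = 5.
Step 2. [(-(x - 2)) + 1 = 5] the outer +1 inverts by subtracting 1. So sub: -(x - 2) = 4.
Step 3. [-(x - 2) = 4] LHS negated; negate both sides. So neg: x - 2 = -4.
Step 4. [x - 2 = -4] -2 is outermost — add 2 both sides. So sub: x = -2.

Answer: x ∈ {-2}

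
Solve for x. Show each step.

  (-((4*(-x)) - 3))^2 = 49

Step 1. [(-((4*(-x)) - 3))^2 = 49] √ both sides: 49 ≥ 0 gives two branches. So sqrt: -((4*(-x)) - 3) = 7 or -7.
Step 2. [-((4*(-x)) - 3) = 7 or -7] LHS negated; negate both sides. So neg: (4*(-x)) - 3 = -7 or 7.
Step 3. [(4*(-x)) - 3 = -7 or 7] 3 comes off first (add 3), so sub: 4*(-x) = -4 or 10.
Step 4. [4*(-x) = -4 or 10] 4 out front; divide by 4 ⇒ div: -x = -1 or 5/2.
Step 5. [-x = -1 or 5/2] flip signs both sides. So neg: x = 1 or -5/2.

Answer: x ∈ {-5/2, 1}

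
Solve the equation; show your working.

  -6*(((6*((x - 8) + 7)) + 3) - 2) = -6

Step 1. [-6*(((6*((x - 8) + 7)) + 3) - 2) = -6] -6 out front; divide by -6, so div: ((6*((x - 8) + 7)) + 3) - 2 = 1.
Step 2. [((6*((x - 8) + 7)) + 3) - 2 = 1] add 2: x sits inside (… - 2) ⇒ sub: (6*((x - 8) + 7)) + 3 = 3.
Step 3. [(6*((x - 8) + 7)) + 3 = 3] +3 is outermost — subtract 3 both sides, so sub: 6*((x - 8) + 7) = 0.
Step 4. [6*((x - 8) + 7) = 0] 6·(inner) — divide through by 6 ⇒ div: (x - 8) + 7 = 0.
Step 5. [(x - 8) + 7 = 0] peel the +7: subtract 7 from each side, so sub: x - 8 = -7.
Step 6. [x - 8 = -7] peel the -8: add 8 from each side. So sub: x = 1.

Answer: x ∈ {1}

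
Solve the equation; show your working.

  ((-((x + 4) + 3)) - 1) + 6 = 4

Step 1. [((-((x + 4) + 3)) - 1) + 6 = 4] 6 comes off first (subtract 6) ⇒ sub: (-((x + 4) + 3)) - 1 = -2.
Step 2. [(-((x + 4) + 3)) - 1 = -2] peel the -1: add 1 from each side. So sub: -((x + 4) + 3) = -1.
Step 3. [-((x + 4) + 3) = -1] LHS negated; negate both sides, so neg: (x + 4) + 3 = 1.
Step 4. [(x + 4) + 3 = 1] subtract 3: x sits inside (… + 3), so sub: x + 4 = -2.
Step 5. [x + 4 = -2] the outer +4 inverts by subtracting 4, so sub: x = -6.

Answer: x ∈ {-6}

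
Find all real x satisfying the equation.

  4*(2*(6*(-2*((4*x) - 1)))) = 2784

Step 1. [4*(2*(6*(-2*((4*x) - 1)))) = 2784] LHS = 4·(…); ÷4 both sides. So div: 2*(6*(-2*((4*x) - 1))) = 696.
Step 2. [2*(6*(-2*((4*x) - 1))) = 696] divide by the outer 2, so div: 6*(-2*((4*x) - 1)) = 348.
Step 3. [6*(-2*((4*x) - 1)) = 348] divide by the outer 6. So div: -2*((4*x) - 1) = 58.
Step 4. [-2*((4*x) - 1) = 58] LHS = -2·(…); ÷-2 both sides, so div: (4*x) - 1 = -29.
Step 5. [(4*x) - 1 = -29] peel the -1: add 1 from each side. So sub: 4*x = -28.
Step 6. [4*x = -28] LHS = 4·(…); ÷4 both sides ⇒ div: x = -7.

Answer: x ∈ {-7}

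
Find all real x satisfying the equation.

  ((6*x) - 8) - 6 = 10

Step 1. [((6*x) - 8) - 6 = 10] add 6: x sits inside (… - 6). So sub: (6*x) - 8 = 16.
Step 2. [(6*x) - 8 = 16] the outer -8 inverts by adding 8 ⇒ sub: 6*x = 24.
Step 3. [6*x = 24] 6 out front; divide by 6, so div: x = 4.

Answer: x ∈ {4}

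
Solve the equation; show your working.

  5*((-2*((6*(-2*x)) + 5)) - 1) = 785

Step 1. [5*((-2*((6*(-2*x)) + 5)) - 1) = 785] 5·(inner) — divide through by 5, so div: (-2*((6*(-2*x)) + 5)) - 1 = 157.
Step 2. [(-2*((6*(-2*x)) + 5)) - 1 = 157] peel the -1: add 1 from each side ⇒ sub: -2*((6*(-2*x)) + 5) = 158.
Step 3. [-2*((6*(-2*x)) + 5) = 158] LHS = -2·(…); ÷-2 both sides. So div: (6*(-2*x)) + 5 = -79.
Step 4. [(6*(-2*x)) + 5 = -79] peel the +5: subtract 5 from each side, so sub: 6*(-2*x) = -84.
Step 5. [6*(-2*x) = -84] 6·(inner) — divide through by 6, so div: -2*x = -14.
Step 6. [-2*x = -14] leading coefficient -2: divide by -2. So div: x = 7.

Answer: x ∈ {7}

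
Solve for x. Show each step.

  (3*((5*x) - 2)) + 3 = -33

Step 1. [(3*((5*x) - 2)) + 3 = -33] 3 divides every term; factor it out ⇒ factor: ((5*x) - 2) + 1 = -11.
Step 2. [((5*x) - 2) + 1 = -11] 1 comes off first (subtract 1) ⇒ sub: (5*x) - 2 = -12.
Step 3. [(5*x) - 2 = -12] 2 comes off first (add 2), so sub: 5*x = -10.
Step 4. [5*x = -10] 5·(inner) — divide through by 5 ⇒ div: x = -2.

Answer: x ∈ {-2}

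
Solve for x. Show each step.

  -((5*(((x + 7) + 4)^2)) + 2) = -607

Step 1. [-((5*(((x + 7) + 4)^2)) + 2) = -607] leading − — multiply by −1. So neg: (5*(((x + 7) + 4)^2)) + 2 = 607.
Step 2. [(5*(((x + 7) + 4)^2)) + 2 = 607] peel the +2: subtract 2 from each side, so sub: 5*(((x + 7) + 4)^2) = 605.
Step 3. [5*(((x + 7) + 4)^2) = 605] divide by the outer 5, so div: ((x + 7) + 4)^2 = 121.
Step 4. [((x + 7) + 4)^2 = 121] 121 ≥ 0, LHS is (·)² — take ±√. So sqrt: (x + 7) + 4 = 11 or -11.
Step 5. [(x + 7) + 4 = 11 or -11] the outer +4 inverts by subtracting 4, so sub: x + 7 = 7 or -15.
Step 6. [x + 7 = 7 or -15] the outer +7 inverts by subtracting 7 ⇒ sub: x = 0 or -22.

Answer: x ∈ {-22, 0}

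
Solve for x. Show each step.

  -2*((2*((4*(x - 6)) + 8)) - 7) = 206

Step 1. [-2*((2*((4*(x - 6)) + 8)) - 7) = 206] LHS = -2·(…); ÷-2 both sides. So div: (2*((4*(x - 6)) + 8)) - 7 = -103.
Step 2. [(2*((4*(x - 6)) + 8)) - 7 = -103] add 7: x sits inside (… - 7) ⇒ sub: 2*((4*(x - 6)) + 8) = -96.
Step 3. [2*((4*(x - 6)) + 8) = -96] LHS = 2·(…); ÷2 both sides, so div: (4*(x - 6)) + 8 = -48.
Step 4. [(4*(x - 6)) + 8 = -48] 4 divides every term; factor it out ⇒ factor: (x - 6) + 2 = -12.
Step 5. [(x - 6) + 2 = -12] the outer +2 inverts by subtracting 2 ⇒ sub: x - 6 = -14.
Step 6. [x - 6 = -14] peel the -6: add 6 from each side, so sub: x = -8.

Answer: x ∈ {-8}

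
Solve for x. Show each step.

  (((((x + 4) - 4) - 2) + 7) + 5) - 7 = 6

Step 1. [(((((x + 4) - 4) - 2) + 7) + 5) - 7 = 6] the outer -7 inverts by adding 7 ⇒ sub: ((((x + 4) - 4) - 2) + 7) + 5 = 13.
Step 2. [((((x + 4) - 4) - 2) + 7) + 5 = 13] the outer +5 inverts by subtracting 5 ⇒ sub: (((x + 4) - 4) - 2) + 7 = 8.
Step 3. [(((x + 4) - 4) - 2) + 7 = 8] peel the +7: subtract 7 from each side, so sub: ((x + 4) - 4) - 2 = 1.
Step 4. [((x + 4) - 4) - 2 = 1] 2 comes off first (add 2) ⇒ sub: (x + 4) - 4 = 3.
Step 5. [(x + 4) - 4 = 3] the outer -4 inverts by adding 4. So sub: x + 4 = 7.
Step 6. [x + 4 = 7] subtract 4: x sits inside (… + 4) ⇒ sub: x = 3.

Answer: x ∈ {3}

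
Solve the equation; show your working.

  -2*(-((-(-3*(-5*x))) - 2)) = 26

Step 1. [-2*(-((-(-3*(-5*x))) - 2)) = 26] divide by the outer -2. So div: -((-(-3*(-5*x))) - 2) = -13.
Step 2. [-((-(-3*(-5*x))) - 2) = -13] flip signs both sides ⇒ neg: (-(-3*(-5*x))) - 2 = 13.
Step 3. [(-(-3*(-5*x))) - 2 = 13] the outer -2 inverts by adding 2 ⇒ sub: -(-3*(-5*x)) = 15.
Step 4. [-(-3*(-5*x)) = 15] leading − — multiply by −1 ⇒ neg: -3*(-5*x) = -15.
Step 5. [-3*(-5*x) = -15] -3 out front; divide by -3 ⇒ div: -5*x = 5.
Step 6. [-5*x = 5] -5·(inner) — divide through by -5, so div: x = -1.

Answer: x ∈ {-1}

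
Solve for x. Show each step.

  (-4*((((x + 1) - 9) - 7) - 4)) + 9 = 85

Step 1. [(-4*((((x + 1) - 9) - 7) - 4)) + 9 = 85] 9 comes off first (subtract 9). So sub: -4*((((x + 1) - 9) - 7) - 4) = 76.
Step 2. [-4*((((x + 1) - 9) - 7) - 4) = 76] -4 out front; divide by -4 ⇒ div: (((x + 1) - 9) - 7) - 4 = -19.
Step 3. [(((x + 1) - 9) - 7) - 4 = -19] add 4: x sits inside (… - 4), so sub: ((x + 1) - 9) - 7 = -15.
Step 4. [((x + 1) - 9) - 7 = -15] 7 comes off first (add 7). So sub: (x + 1) - 9 = -8.
Step 5. [(x + 1) - 9 = -8] peel the -9: add 9 from each side, so sub: x + 1 = 1.
Step 6. [x + 1 = 1] 1 comes off first (subtract 1). So sub: x = 0.

Answer: x ∈ {0}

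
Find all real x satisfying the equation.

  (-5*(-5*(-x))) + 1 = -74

Step 1. [(-5*(-5*(-x))) + 1 = -74] peel the +1: subtract 1 from each side. So sub: -5*(-5*(-x)) = -75.
Step 2. [-5*(-5*(-x)) = -75] LHS = -5·(…); ÷-5 both sides ⇒ div: -5*(-x) = 15.
Step 3. [-5*(-x) = 15] -5·(inner) — divide through by -5. So div: -x = -3.
Step 4. [-x = -3] leading − — multiply by −1. So neg: x = 3.

Answer: x ∈ {3}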